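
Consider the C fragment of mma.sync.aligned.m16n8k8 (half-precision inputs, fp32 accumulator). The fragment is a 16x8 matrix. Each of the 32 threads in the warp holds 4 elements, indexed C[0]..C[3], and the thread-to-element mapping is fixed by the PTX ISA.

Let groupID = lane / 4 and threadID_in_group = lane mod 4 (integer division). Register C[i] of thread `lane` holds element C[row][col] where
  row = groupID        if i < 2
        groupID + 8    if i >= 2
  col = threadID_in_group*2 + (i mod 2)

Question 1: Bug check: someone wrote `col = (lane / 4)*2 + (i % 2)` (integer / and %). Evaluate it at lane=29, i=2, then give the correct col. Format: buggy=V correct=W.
buggy=14 correct=2

`(lane / 4)*2 + (i % 2)`[29,2]→14
lane 29: G=7 (29/4), T=1 (29%4)
i=2: r=7+8=15, c=1*2+0=2
col: 14 vs 2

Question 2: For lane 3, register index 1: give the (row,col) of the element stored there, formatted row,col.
0,7

lane 3: g=0 (3/4), t=3 (3%4)
i=1: r=0+0=0, c=3*2+1=7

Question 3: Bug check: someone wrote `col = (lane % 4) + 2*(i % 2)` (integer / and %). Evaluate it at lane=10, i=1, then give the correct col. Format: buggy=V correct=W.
`(lane % 4) + 2*(i % 2)`[10,1]->4
L=10->gid=10>>2=2, tid=10&3=2
[1]->row 2+0=2  col 2·2+1=5
col: 4 vs 5

buggy=4 correct=5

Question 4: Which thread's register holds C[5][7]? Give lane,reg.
r: 5->gid=5,r8=0  c: 7->tid=3,i&1=1
L=5*4+3=23  i=0*2+1=1

23,1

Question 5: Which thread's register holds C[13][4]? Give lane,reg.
r:13=>grp=5,rB=1  c:4=>tig=2,lo=0
L=5*4+2=22  i=1*2+0=2

22,2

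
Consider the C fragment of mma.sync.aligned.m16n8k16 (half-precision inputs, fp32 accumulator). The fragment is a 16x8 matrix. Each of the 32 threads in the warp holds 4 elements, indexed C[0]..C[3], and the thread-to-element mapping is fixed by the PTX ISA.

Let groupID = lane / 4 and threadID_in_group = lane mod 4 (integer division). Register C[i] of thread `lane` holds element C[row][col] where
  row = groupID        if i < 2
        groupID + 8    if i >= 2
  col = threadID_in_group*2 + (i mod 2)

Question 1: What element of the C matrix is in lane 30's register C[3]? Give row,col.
30: grp=7,tig=2
[3] (7+8,2*2+1) = (15,5)

15,5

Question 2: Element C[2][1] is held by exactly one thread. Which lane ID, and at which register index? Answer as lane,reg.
8,1

r:2=>grp=2,rB=0  c:1=>tig=0,lo=1
L=2*4+0=8  i=0*2+1=1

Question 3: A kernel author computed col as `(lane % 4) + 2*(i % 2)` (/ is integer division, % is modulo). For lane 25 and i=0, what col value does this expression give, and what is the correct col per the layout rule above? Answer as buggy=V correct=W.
`(lane % 4) + 2*(i % 2)`[25,0]⇒1
25: gr=6,th=1
[0] (6+0,1*2+0) = (6,2)
col: 1 vs 2

buggy=1 correct=2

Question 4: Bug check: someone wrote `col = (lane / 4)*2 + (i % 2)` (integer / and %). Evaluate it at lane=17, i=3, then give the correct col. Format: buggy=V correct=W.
buggy=9 correct=3

`(lane / 4)*2 + (i % 2)`[17,3]=>9
lane 17=>17/4=4, 17 mod 4=1
i=3  r:4+8=>12  c:2·1+1=>3
col: 9 vs 3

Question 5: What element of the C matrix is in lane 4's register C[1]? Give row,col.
1,1

lane 4: gr=1 (4/4), th=0 (4%4)
i=1: r=1+0=1, c=0*2+1=1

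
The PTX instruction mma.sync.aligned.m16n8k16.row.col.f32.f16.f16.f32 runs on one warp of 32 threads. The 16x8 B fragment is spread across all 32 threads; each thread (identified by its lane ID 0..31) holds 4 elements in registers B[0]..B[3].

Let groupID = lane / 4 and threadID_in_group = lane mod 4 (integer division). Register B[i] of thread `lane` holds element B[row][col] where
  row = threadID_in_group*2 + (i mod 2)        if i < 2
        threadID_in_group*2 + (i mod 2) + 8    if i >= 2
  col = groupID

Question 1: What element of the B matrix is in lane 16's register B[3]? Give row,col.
lane 16: grp=4 (16/4), tig=0 (16%4)
i=3: r=0*2+1+8=9, c=grp=4

9,4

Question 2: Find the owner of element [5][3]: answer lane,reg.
c: 3->gid=3  r: 5->r8=0,tid=2,i&1=1
L=3*4+2=14  i=0*2+1=1

14,1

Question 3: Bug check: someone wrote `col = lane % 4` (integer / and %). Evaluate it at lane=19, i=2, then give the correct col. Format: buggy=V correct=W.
`lane % 4`[19,2]->3
19: g=4,t=3
[2] (3*2+0+8,4) = (14,4)
col: 3 vs 4

buggy=3 correct=4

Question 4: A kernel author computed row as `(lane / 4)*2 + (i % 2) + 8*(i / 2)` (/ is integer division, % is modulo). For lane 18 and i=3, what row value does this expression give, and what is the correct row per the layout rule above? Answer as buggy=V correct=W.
buggy=17 correct=13

`(lane / 4)*2 + (i % 2) + 8*(i / 2)`[18,3]->17
18: g=4,t=2
[3] (2*2+1+8,4) = (13,4)
row: 17 vs 13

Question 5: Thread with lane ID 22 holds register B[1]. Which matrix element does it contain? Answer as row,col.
5,5

lane 22->22/4=5, 22 mod 4=2
i=1  r:2·2+1+0->5  c:5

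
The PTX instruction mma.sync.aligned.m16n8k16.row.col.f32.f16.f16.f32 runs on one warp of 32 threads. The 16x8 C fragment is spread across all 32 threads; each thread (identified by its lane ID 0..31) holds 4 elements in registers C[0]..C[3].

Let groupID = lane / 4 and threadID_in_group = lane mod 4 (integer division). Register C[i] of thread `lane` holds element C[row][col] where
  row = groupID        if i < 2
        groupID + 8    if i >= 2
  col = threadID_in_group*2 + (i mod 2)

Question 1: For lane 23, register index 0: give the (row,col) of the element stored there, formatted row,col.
5,6

lane 23: gr=5 (23/4), th=3 (23%4)
i=0: r=5+0=5, c=3*2+0=6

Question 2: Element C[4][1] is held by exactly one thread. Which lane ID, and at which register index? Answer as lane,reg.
r=4⇒gr=4,Rb=0  c=1⇒th=0,odd=1
L=4*4+0=16  i=0*2+1=1

16,1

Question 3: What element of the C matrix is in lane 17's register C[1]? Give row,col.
lane 17->17/4=4, 17 mod 4=1
i=1  r:4+0->4  c:2·1+1->3

4,3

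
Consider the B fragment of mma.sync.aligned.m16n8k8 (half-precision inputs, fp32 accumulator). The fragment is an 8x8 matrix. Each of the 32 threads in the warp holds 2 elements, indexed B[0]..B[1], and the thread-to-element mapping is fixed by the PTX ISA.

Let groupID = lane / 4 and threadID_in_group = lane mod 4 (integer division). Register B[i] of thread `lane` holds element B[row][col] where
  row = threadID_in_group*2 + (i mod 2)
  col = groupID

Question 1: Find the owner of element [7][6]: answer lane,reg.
27,1

c=6⇒gr=6  r=7⇒th=3,odd=1
L=6*4+3=27  i=1=1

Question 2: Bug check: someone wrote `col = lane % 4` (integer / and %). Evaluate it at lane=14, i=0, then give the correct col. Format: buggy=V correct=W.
`lane % 4`[14,0]→2
L=14→G=14>>2=3, T=14&3=2
[0]→row 2·2+0=4  col G=3
col: 2 vs 3

buggy=2 correct=3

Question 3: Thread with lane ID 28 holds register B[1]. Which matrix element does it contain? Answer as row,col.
1,7

28: gr=7,th=0
[1] (0*2+1,7) = (1,7)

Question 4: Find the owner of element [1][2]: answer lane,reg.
8,1

c:2=>grp=2  r:1=>tig=0,lo=1
L=2*4+0=8  i=1=1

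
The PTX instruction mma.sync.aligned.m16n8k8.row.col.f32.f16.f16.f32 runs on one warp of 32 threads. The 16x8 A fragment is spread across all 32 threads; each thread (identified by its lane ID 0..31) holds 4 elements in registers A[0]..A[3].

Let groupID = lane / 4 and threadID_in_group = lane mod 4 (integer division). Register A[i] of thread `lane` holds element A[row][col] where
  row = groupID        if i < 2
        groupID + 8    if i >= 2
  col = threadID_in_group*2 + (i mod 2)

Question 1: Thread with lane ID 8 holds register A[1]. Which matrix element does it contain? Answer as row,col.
2,1

lane 8=>8/4=2, 8 mod 4=0
i=1  r:2+0=>2  c:2·0+1=>1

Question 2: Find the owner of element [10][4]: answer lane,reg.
10,2

r=10⇒gr=2,Rb=1  c=4⇒th=2,odd=0
L=2*4+2=10  i=1*2+0=2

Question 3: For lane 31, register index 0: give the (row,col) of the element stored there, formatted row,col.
lane 31: g=7 (31/4), t=3 (31%4)
i=0: r=7+0=7, c=3*2+0=6

7,6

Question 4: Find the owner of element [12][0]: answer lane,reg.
16,2

r: 12->gid=4,r8=1  c: 0->tid=0,i&1=0
L=4*4+0=16  i=1*2+0=2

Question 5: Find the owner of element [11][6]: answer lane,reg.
15,2

r:11=>grp=3,rB=1  c:6=>tig=3,lo=0
L=3*4+3=15  i=1*2+0=2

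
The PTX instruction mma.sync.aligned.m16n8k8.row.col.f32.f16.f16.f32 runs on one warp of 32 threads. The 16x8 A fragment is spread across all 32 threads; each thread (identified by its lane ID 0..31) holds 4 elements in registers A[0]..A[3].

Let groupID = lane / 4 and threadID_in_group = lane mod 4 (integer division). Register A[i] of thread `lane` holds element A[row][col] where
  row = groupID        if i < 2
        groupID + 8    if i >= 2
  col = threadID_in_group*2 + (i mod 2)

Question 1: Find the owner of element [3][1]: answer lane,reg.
12,1

r=3→G=3,rhi=0  c=1→T=0,p=1
L=3*4+0=12  i=0*2+1=1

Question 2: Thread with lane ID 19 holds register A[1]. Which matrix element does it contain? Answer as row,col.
19: grp=4,tig=3
[1] (4+0,3*2+1) = (4,7)

4,7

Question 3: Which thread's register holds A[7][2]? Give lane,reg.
r: 7->gid=7,r8=0  c: 2->tid=1,i&1=0
L=7*4+1=29  i=0*2+0=0

29,0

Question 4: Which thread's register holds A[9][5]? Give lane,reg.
6,3

r: 9->gid=1,r8=1  c: 5->tid=2,i&1=1
L=1*4+2=6  i=1*2+1=3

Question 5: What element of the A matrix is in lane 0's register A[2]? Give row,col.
8,0

0: gr=0,th=0
[2] (0+8,0*2+0) = (8,0)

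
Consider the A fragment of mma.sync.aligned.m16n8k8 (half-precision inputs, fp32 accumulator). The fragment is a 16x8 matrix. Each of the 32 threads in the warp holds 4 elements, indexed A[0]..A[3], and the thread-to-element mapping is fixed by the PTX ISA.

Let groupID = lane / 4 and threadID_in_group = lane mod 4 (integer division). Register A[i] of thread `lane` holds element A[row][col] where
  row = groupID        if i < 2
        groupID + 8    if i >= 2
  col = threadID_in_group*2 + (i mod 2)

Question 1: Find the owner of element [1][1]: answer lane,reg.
4,1

r:1=>grp=1,rB=0  c:1=>tig=0,lo=1
L=1*4+0=4  i=0*2+1=1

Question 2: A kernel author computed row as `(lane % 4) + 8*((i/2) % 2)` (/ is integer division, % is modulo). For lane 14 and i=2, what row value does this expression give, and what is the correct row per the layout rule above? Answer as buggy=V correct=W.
buggy=10 correct=11

`(lane % 4) + 8*((i/2) % 2)`[14,2]->10
L=14->gid=14>>2=3, tid=14&3=2
[2]->row 3+8=11  col 2·2+0=4
row: 10 vs 11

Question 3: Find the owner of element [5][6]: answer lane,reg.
r=5→G=5,rhi=0  c=6→T=3,p=0
L=5*4+3=23  i=0*2+0=0

23,0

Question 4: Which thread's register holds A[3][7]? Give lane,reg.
r=3->g=3,rb=0  c=7->t=3,b0=1
L=3*4+3=15  i=0*2+1=1

15,1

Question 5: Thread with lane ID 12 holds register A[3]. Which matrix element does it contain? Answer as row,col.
lane 12: g=3 (12/4), t=0 (12%4)
i=3: r=3+8=11, c=0*2+1=1

11,1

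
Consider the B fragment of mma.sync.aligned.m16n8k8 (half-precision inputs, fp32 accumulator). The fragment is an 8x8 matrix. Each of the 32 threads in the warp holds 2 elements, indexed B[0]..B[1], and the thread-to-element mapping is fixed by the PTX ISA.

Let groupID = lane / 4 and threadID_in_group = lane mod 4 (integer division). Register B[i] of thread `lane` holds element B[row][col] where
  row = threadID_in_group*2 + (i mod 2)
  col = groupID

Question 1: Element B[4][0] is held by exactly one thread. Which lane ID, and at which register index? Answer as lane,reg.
c=0⇒gr=0  r=4⇒th=2,odd=0
L=0*4+2=2  i=0=0

2,0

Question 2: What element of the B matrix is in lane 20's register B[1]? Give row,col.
lane 20->20/4=5, 20 mod 4=0
i=1  r:2·0+1->1  c:5

1,5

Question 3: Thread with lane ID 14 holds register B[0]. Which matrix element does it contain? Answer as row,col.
lane 14=>14/4=3, 14 mod 4=2
i=0  r:2·2+0=>4  c:3

4,3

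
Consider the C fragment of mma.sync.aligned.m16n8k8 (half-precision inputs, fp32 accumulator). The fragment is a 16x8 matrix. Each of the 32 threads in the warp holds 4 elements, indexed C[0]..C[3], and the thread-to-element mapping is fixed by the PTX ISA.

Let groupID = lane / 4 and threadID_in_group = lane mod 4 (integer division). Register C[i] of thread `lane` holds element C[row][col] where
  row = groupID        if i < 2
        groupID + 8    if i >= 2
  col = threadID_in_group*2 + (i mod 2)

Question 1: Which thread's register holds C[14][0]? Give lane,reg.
24,2

r=14→G=6,rhi=1  c=0→T=0,p=0
L=6*4+0=24  i=1*2+0=2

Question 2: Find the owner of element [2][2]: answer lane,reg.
r=2→G=2,rhi=0  c=2→T=1,p=0
L=2*4+1=9  i=0*2+0=0

9,0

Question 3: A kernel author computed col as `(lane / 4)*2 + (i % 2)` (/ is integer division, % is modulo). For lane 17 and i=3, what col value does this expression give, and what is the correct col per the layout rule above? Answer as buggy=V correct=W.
buggy=9 correct=3

`(lane / 4)*2 + (i % 2)`[17,3]⇒9
lane 17⇒17/4=4, 17 mod 4=1
i=3  r:4+8⇒12  c:2·1+1⇒3
col: 9 vs 3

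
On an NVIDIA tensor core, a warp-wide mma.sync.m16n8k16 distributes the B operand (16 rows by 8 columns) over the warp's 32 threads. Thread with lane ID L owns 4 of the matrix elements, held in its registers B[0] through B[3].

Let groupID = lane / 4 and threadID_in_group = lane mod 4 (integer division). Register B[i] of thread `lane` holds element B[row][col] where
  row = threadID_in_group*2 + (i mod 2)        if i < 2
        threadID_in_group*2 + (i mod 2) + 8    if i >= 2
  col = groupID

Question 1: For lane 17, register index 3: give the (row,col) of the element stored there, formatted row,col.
17: grp=4,tig=1
[3] (1*2+1+8,4) = (11,4)

11,4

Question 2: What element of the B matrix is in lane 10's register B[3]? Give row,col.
lane 10=>10/4=2, 10 mod 4=2
i=3  r:2·2+1+8=>13  c:2

13,2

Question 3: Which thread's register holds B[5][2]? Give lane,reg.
c:2=>grp=2  r:5=>rB=0,tig=2,lo=1
L=2*4+2=10  i=0*2+1=1

10,1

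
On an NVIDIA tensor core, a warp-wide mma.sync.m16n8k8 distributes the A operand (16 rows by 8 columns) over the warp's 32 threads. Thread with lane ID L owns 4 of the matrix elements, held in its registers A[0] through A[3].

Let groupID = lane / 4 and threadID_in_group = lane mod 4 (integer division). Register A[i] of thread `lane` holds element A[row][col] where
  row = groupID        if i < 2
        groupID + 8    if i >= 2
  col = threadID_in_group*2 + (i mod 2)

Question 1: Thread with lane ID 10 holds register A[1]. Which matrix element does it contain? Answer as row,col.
10: G=2,T=2
[1] (2+0,2*2+1) = (2,5)

2,5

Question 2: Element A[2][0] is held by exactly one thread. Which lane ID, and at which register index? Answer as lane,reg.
r=2⇒gr=2,Rb=0  c=0⇒th=0,odd=0
L=2*4+0=8  i=0*2+0=0

8,0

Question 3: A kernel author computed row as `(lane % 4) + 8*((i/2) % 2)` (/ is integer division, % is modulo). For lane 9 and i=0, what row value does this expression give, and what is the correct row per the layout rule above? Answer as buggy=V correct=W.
buggy=1 correct=2

`(lane % 4) + 8*((i/2) % 2)`[9,0]→1
lane 9→9/4=2, 9 mod 4=1
i=0  r:2+0→2  c:2·1+0→2
row: 1 vs 2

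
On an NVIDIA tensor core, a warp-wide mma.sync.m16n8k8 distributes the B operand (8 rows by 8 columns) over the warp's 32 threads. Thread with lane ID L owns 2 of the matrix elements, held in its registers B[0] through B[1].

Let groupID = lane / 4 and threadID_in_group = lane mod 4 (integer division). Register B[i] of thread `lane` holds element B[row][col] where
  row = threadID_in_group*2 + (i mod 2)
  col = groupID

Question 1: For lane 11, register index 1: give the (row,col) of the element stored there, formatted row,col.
7,2

11: grp=2,tig=3
[1] (3*2+1,2) = (7,2)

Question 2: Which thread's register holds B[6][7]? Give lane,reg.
c: 7->gid=7  r: 6->tid=3,i&1=0
L=7*4+3=31  i=0=0

31,0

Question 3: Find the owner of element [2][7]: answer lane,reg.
c=7->g=7  r=2->t=1,b0=0
L=7*4+1=29  i=0=0

29,0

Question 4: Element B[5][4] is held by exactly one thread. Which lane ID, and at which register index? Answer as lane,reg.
c=4->g=4  r=5->t=2,b0=1
L=4*4+2=18  i=1=1

18,1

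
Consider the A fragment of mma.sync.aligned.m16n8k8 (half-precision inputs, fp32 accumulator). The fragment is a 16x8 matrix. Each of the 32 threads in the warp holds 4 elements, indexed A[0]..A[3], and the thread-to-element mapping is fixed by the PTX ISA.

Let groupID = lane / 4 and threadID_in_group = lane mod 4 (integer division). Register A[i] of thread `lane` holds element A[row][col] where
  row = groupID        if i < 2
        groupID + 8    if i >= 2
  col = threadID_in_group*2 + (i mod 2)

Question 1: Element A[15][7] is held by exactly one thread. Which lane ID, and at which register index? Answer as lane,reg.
31,3

r=15⇒gr=7,Rb=1  c=7⇒th=3,odd=1
L=7*4+3=31  i=1*2+1=3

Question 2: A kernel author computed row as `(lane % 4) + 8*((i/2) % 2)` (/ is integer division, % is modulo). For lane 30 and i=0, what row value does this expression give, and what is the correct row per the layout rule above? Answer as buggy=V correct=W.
buggy=2 correct=7

`(lane % 4) + 8*((i/2) % 2)`[30,0]->2
L=30->g=30>>2=7, t=30&3=2
[0]->row 7+0=7  col 2·2+0=4
row: 2 vs 7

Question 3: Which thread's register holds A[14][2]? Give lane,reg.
25,2

r:14=>grp=6,rB=1  c:2=>tig=1,lo=0
L=6*4+1=25  i=1*2+0=2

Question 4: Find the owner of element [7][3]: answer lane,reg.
29,1

r=7→G=7,rhi=0  c=3→T=1,p=1
L=7*4+1=29  i=0*2+1=1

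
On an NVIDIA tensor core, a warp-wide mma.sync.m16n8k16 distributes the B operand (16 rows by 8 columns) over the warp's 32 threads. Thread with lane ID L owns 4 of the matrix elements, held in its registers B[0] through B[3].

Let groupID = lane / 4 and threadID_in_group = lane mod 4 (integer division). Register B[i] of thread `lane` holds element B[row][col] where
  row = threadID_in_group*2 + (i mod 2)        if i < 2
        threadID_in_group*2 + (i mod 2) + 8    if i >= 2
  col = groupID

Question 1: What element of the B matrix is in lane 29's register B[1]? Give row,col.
L=29->gid=29>>2=7, tid=29&3=1
[1]->row 1·2+1+0=3  col gid=7

3,7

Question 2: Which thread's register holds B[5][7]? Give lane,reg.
c:7=>grp=7  r:5=>rB=0,tig=2,lo=1
L=7*4+2=30  i=0*2+1=1

30,1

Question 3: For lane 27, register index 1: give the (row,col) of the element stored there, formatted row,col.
lane 27: gid=6 (27/4), tid=3 (27%4)
i=1: r=3*2+1+0=7, c=gid=6

7,6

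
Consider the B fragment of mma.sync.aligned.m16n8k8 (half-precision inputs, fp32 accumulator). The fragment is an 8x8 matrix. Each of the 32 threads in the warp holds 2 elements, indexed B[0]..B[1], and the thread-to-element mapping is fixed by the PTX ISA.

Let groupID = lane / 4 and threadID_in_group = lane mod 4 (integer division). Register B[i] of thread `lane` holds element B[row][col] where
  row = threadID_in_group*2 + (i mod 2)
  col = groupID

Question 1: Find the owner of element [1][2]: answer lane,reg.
c=2→G=2  r=1→T=0,p=1
L=2*4+0=8  i=1=1

8,1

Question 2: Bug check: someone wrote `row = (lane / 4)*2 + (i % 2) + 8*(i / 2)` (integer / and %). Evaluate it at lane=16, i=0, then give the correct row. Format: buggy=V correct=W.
buggy=8 correct=0

`(lane / 4)*2 + (i % 2) + 8*(i / 2)`[16,0]->8
lane 16->16/4=4, 16 mod 4=0
i=0  r:2·0+0->0  c:4
row: 8 vs 0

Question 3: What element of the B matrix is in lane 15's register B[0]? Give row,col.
lane 15=>15/4=3, 15 mod 4=3
i=0  r:2·3+0=>6  c:3

6,3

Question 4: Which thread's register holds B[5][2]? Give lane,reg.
c=2->g=2  r=5->t=2,b0=1
L=2*4+2=10  i=1=1

10,1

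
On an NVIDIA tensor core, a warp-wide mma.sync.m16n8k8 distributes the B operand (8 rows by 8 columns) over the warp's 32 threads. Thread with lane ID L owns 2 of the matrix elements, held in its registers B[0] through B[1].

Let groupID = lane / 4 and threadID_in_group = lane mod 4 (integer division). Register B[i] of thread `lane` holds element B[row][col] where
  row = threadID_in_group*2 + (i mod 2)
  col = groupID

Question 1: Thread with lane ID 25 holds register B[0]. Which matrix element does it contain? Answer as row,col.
L=25->gid=25>>2=6, tid=25&3=1
[0]->row 1·2+0=2  col gid=6

2,6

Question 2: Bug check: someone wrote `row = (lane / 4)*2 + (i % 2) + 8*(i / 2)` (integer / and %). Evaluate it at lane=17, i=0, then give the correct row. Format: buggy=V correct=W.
`(lane / 4)*2 + (i % 2) + 8*(i / 2)`[17,0]->8
lane 17->17/4=4, 17 mod 4=1
i=0  r:2·1+0->2  c:4
row: 8 vs 2

buggy=8 correct=2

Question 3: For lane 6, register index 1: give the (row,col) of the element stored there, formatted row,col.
6: gr=1,th=2
[1] (2*2+1,1) = (5,1)

5,1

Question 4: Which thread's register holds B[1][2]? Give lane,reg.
8,1

c: 2->gid=2  r: 1->tid=0,i&1=1
L=2*4+0=8  i=1=1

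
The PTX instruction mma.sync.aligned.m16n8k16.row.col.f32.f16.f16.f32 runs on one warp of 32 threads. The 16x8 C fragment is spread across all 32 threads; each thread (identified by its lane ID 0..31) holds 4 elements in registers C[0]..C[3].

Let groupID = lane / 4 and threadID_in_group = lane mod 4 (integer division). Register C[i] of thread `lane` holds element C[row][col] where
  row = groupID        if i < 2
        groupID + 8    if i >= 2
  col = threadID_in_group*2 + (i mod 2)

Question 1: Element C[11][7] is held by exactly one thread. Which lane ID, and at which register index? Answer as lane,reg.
15,3

r: 11->gid=3,r8=1  c: 7->tid=3,i&1=1
L=3*4+3=15  i=1*2+1=3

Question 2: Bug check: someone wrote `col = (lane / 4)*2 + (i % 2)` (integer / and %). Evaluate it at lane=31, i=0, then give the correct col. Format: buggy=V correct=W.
buggy=14 correct=6

`(lane / 4)*2 + (i % 2)`[31,0]->14
lane 31->31/4=7, 31 mod 4=3
i=0  r:7+0->7  c:2·3+0->6
col: 14 vs 6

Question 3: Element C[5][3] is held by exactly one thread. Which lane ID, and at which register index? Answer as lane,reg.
21,1

r=5⇒gr=5,Rb=0  c=3⇒th=1,odd=1
L=5*4+1=21  i=0*2+1=1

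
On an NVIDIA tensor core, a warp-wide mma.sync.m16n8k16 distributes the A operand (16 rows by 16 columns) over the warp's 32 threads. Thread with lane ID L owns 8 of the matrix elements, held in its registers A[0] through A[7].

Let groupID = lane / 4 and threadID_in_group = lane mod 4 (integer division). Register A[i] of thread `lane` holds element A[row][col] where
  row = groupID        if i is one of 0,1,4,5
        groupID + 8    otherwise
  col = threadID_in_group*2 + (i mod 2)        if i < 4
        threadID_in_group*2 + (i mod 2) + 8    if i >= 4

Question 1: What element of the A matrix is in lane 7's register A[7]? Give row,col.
9,15

lane 7: g=1 (7/4), t=3 (7%4)
i=7: r=1+8=9, c=3*2+1+8=15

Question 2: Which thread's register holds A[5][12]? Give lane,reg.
r:5=>grp=5,rB=0  c:12=>cB=1,tig=2,lo=0
L=5*4+2=22  i=1*4+0*2+0=4

22,4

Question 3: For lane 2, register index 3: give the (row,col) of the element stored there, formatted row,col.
lane 2=>2/4=0, 2 mod 4=2
i=3  r:0+8=>8  c:2·2+1+0=>5

8,5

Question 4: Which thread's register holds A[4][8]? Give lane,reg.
16,4

r:4=>grp=4,rB=0  c:8=>cB=1,tig=0,lo=0
L=4*4+0=16  i=1*4+0*2+0=4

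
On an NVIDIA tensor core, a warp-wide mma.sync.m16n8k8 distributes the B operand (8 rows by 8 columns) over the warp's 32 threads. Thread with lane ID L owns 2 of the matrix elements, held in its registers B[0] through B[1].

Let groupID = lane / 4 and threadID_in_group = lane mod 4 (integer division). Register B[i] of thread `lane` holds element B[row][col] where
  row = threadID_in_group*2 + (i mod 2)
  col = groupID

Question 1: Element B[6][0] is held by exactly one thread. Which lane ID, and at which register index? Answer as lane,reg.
3,0

c=0→G=0  r=6→T=3,p=0
L=0*4+3=3  i=0=0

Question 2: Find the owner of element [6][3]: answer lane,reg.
15,0

c:3=>grp=3  r:6=>tig=3,lo=0
L=3*4+3=15  i=0=0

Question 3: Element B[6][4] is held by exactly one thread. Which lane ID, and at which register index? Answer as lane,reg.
19,0

c: 4->gid=4  r: 6->tid=3,i&1=0
L=4*4+3=19  i=0=0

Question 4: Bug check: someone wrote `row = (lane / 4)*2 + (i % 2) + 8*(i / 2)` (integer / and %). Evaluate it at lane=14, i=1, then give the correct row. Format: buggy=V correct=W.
`(lane / 4)*2 + (i % 2) + 8*(i / 2)`[14,1]=>7
lane 14: grp=3 (14/4), tig=2 (14%4)
i=1: r=2*2+1=5, c=grp=3
row: 7 vs 5

buggy=7 correct=5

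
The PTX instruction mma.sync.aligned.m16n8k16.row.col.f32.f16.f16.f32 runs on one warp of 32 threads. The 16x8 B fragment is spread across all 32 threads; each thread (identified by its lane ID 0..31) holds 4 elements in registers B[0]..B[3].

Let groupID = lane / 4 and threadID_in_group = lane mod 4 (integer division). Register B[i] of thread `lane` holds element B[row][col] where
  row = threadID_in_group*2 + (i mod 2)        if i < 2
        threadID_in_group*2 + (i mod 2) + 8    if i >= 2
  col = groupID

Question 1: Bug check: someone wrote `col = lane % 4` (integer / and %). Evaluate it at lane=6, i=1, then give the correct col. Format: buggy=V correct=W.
buggy=2 correct=1

`lane % 4`[6,1]⇒2
lane 6: gr=1 (6/4), th=2 (6%4)
i=1: r=2*2+1+0=5, c=gr=1
col: 2 vs 1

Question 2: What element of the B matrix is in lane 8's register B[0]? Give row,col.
0,2

lane 8: gid=2 (8/4), tid=0 (8%4)
i=0: r=0*2+0+0=0, c=gid=2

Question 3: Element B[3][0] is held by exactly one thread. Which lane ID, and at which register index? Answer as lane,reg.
1,1

c=0→G=0  r=3→rhi=0,T=1,p=1
L=0*4+1=1  i=0*2+1=1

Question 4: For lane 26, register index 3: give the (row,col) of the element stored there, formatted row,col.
lane 26: G=6 (26/4), T=2 (26%4)
i=3: r=2*2+1+8=13, c=G=6

13,6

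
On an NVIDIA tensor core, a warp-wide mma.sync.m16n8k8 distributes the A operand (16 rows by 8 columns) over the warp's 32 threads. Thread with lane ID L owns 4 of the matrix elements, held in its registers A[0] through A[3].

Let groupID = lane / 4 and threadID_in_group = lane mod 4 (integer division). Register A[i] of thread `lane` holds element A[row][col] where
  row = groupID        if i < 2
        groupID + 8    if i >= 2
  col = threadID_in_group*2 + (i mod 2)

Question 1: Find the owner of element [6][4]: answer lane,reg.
26,0

r=6⇒gr=6,Rb=0  c=4⇒th=2,odd=0
L=6*4+2=26  i=0*2+0=0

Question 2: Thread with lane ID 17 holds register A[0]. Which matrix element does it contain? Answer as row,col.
4,2

17: gr=4,th=1
[0] (4+0,1*2+0) = (4,2)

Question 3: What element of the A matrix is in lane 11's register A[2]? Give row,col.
10,6

L=11→G=11>>2=2, T=11&3=3
[2]→row 2+8=10  col 3·2+0=6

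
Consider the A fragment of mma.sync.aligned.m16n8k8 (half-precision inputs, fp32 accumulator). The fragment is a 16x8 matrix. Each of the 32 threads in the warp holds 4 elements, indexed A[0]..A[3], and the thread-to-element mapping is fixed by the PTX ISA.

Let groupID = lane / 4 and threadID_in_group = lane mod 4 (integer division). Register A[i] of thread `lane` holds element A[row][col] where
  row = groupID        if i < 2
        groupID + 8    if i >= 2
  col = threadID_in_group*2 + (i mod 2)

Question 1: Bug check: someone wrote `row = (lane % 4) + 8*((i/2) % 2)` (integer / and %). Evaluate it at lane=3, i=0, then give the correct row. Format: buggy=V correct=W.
buggy=3 correct=0

`(lane % 4) + 8*((i/2) % 2)`[3,0]⇒3
lane 3: gr=0 (3/4), th=3 (3%4)
i=0: r=0+0=0, c=3*2+0=6
row: 3 vs 0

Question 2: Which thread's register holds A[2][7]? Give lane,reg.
r=2⇒gr=2,Rb=0  c=7⇒th=3,odd=1
L=2*4+3=11  i=0*2+1=1

11,1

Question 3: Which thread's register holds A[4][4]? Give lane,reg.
r=4->g=4,rb=0  c=4->t=2,b0=0
L=4*4+2=18  i=0*2+0=0

18,0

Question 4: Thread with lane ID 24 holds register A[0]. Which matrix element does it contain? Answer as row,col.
6,0

L=24→G=24>>2=6, T=24&3=0
[0]→row 6+0=6  col 0·2+0=0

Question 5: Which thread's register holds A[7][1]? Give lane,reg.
28,1

r: 7->gid=7,r8=0  c: 1->tid=0,i&1=1
L=7*4+0=28  i=0*2+1=1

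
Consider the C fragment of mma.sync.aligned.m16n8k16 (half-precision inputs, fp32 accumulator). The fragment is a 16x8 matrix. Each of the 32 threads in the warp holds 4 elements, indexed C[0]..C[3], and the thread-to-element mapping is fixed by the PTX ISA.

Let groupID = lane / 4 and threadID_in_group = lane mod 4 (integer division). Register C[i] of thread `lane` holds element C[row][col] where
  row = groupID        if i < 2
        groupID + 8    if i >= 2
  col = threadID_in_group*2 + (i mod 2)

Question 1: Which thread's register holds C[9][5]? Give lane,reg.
6,3

r=9->g=1,rb=1  c=5->t=2,b0=1
L=1*4+2=6  i=1*2+1=3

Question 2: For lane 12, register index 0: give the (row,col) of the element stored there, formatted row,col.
3,0

lane 12→12/4=3, 12 mod 4=0
i=0  r:3+0→3  c:2·0+0→0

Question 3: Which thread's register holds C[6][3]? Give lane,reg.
r: 6->gid=6,r8=0  c: 3->tid=1,i&1=1
L=6*4+1=25  i=0*2+1=1

25,1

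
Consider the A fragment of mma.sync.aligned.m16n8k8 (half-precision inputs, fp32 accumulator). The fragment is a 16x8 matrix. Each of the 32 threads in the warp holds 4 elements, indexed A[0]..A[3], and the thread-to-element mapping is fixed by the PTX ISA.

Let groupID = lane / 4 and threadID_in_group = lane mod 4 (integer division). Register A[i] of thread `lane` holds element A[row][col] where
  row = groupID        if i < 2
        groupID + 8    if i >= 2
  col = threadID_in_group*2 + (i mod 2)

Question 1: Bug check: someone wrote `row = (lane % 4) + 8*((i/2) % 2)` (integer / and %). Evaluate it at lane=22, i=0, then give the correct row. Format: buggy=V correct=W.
`(lane % 4) + 8*((i/2) % 2)`[22,0]->2
lane 22: g=5 (22/4), t=2 (22%4)
i=0: r=5+0=5, c=2*2+0=4
row: 2 vs 5

buggy=2 correct=5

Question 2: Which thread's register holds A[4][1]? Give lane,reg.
r: 4->gid=4,r8=0  c: 1->tid=0,i&1=1
L=4*4+0=16  i=0*2+1=1

16,1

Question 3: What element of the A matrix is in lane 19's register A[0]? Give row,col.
4,6

lane 19->19/4=4, 19 mod 4=3
i=0  r:4+0->4  c:2·3+0->6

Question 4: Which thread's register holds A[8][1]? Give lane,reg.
0,3

r:8=>grp=0,rB=1  c:1=>tig=0,lo=1
L=0*4+0=0  i=1*2+1=3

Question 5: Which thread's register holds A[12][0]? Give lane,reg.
16,2

r: 12->gid=4,r8=1  c: 0->tid=0,i&1=0
L=4*4+0=16  i=1*2+0=2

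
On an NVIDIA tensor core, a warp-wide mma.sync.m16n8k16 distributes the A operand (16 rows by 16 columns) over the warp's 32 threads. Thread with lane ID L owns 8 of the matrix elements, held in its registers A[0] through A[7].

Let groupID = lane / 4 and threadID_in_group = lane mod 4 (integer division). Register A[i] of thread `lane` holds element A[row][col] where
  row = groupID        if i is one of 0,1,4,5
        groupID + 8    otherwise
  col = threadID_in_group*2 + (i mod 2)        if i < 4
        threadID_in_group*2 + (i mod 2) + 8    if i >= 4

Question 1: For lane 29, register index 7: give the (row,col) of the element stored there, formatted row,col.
lane 29->29/4=7, 29 mod 4=1
i=7  r:7+8->15  c:2·1+1+8->11

15,11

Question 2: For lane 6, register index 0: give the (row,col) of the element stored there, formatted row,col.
lane 6: g=1 (6/4), t=2 (6%4)
i=0: r=1+0=1, c=2*2+0+0=4

1,4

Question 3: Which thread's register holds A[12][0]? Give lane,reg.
r=12⇒gr=4,Rb=1  c=0⇒Cb=0,th=0,odd=0
L=4*4+0=16  i=0*4+1*2+0=2

16,2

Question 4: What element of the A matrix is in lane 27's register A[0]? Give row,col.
6,6

lane 27: grp=6 (27/4), tig=3 (27%4)
i=0: r=6+0=6, c=3*2+0+0=6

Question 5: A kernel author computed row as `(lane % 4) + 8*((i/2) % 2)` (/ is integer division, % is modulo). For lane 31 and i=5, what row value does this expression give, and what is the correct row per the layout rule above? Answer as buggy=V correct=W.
`(lane % 4) + 8*((i/2) % 2)`[31,5]->3
31: gid=7,tid=3
[5] (7+0,3*2+1+8) = (7,15)
row: 3 vs 7

buggy=3 correct=7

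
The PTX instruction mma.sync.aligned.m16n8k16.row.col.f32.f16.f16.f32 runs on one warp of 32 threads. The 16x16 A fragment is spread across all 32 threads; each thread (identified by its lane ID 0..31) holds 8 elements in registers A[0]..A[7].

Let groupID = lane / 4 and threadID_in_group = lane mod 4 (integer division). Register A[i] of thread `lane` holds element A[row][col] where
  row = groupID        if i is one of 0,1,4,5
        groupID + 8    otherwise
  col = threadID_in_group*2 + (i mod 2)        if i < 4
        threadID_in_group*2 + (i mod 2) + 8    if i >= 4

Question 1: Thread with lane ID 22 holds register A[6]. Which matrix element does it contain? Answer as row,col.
13,12

L=22->g=22>>2=5, t=22&3=2
[6]->row 5+8=13  col 2·2+0+8=12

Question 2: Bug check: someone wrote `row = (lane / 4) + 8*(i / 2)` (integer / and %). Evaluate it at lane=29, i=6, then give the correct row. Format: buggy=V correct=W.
buggy=31 correct=15

`(lane / 4) + 8*(i / 2)`[29,6]->31
lane 29->29/4=7, 29 mod 4=1
i=6  r:7+8->15  c:2·1+0+8->10
row: 31 vs 15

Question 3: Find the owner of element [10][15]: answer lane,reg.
r=10→G=2,rhi=1  c=15→chi=1,T=3,p=1
L=2*4+3=11  i=1*4+1*2+1=7

11,7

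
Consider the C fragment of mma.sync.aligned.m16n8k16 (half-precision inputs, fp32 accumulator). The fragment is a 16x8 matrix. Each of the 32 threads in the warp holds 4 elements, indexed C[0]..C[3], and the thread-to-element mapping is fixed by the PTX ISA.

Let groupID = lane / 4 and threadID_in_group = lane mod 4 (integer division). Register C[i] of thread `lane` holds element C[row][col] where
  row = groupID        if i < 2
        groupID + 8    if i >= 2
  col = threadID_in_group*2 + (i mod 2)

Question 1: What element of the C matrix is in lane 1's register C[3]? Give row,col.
8,3

lane 1: gid=0 (1/4), tid=1 (1%4)
i=3: r=0+8=8, c=1*2+1=3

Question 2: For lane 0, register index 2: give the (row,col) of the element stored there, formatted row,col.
8,0

lane 0→0/4=0, 0 mod 4=0
i=2  r:0+8→8  c:2·0+0→0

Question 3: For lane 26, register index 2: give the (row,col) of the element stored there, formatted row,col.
L=26→G=26>>2=6, T=26&3=2
[2]→row 6+8=14  col 2·2+0=4

14,4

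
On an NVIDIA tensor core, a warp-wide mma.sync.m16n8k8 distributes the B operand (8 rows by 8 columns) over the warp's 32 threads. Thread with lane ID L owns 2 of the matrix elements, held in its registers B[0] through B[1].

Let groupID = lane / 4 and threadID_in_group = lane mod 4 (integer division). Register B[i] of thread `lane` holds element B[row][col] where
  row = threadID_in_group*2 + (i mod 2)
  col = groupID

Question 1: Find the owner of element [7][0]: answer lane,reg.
3,1

c: 0->gid=0  r: 7->tid=3,i&1=1
L=0*4+3=3  i=1=1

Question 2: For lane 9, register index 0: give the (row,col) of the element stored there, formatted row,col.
lane 9→9/4=2, 9 mod 4=1
i=0  r:2·1+0→2  c:2

2,2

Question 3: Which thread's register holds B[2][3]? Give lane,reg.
13,0

c=3⇒gr=3  r=2⇒th=1,odd=0
L=3*4+1=13  i=0=0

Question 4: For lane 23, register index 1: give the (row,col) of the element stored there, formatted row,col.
7,5

L=23->g=23>>2=5, t=23&3=3
[1]->row 3·2+1=7  col g=5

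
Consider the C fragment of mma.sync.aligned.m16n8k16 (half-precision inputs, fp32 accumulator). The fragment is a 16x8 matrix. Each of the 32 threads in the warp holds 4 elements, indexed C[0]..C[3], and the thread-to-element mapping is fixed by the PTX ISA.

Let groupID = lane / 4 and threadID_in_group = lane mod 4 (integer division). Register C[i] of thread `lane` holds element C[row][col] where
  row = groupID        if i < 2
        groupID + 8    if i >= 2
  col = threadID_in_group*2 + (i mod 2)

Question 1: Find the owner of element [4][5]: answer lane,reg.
r=4→G=4,rhi=0  c=5→T=2,p=1
L=4*4+2=18  i=0*2+1=1

18,1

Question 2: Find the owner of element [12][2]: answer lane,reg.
17,2

r=12->g=4,rb=1  c=2->t=1,b0=0
L=4*4+1=17  i=1*2+0=2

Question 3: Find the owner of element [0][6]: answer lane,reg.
3,0

r=0⇒gr=0,Rb=0  c=6⇒th=3,odd=0
L=0*4+3=3  i=0*2+0=0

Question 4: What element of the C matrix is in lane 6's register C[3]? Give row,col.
9,5

6: g=1,t=2
[3] (1+8,2*2+1) = (9,5)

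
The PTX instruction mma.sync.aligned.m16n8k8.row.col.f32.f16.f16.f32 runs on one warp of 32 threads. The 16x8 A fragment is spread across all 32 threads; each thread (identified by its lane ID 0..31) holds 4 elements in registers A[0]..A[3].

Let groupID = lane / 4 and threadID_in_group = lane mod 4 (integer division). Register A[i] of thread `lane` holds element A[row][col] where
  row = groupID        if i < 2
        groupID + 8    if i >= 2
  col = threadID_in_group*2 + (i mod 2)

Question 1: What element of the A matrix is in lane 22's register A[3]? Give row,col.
13,5

22: gr=5,th=2
[3] (5+8,2*2+1) = (13,5)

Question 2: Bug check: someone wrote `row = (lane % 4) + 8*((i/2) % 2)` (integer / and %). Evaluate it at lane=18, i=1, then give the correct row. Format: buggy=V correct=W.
buggy=2 correct=4

`(lane % 4) + 8*((i/2) % 2)`[18,1]->2
lane 18->18/4=4, 18 mod 4=2
i=1  r:4+0->4  c:2·2+1->5
row: 2 vs 4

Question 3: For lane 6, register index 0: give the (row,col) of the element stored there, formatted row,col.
1,4

6: gid=1,tid=2
[0] (1+0,2*2+0) = (1,4)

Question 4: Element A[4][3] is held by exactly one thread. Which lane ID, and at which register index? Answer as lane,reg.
17,1

r:4=>grp=4,rB=0  c:3=>tig=1,lo=1
L=4*4+1=17  i=0*2+1=1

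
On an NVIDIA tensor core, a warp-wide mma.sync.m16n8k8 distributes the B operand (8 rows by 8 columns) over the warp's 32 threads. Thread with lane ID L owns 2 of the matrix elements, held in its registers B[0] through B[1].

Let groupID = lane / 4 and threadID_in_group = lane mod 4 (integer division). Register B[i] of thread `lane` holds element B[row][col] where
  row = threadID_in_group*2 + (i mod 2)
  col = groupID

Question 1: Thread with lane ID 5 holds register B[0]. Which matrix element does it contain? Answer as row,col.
5: G=1,T=1
[0] (1*2+0,1) = (2,1)

2,1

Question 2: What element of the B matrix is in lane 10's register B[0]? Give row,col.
4,2

lane 10->10/4=2, 10 mod 4=2
i=0  r:2·2+0->4  c:2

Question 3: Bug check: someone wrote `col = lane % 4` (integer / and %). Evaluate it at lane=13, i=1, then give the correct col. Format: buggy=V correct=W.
buggy=1 correct=3

`lane % 4`[13,1]→1
lane 13→13/4=3, 13 mod 4=1
i=1  r:2·1+1→3  c:3
col: 1 vs 3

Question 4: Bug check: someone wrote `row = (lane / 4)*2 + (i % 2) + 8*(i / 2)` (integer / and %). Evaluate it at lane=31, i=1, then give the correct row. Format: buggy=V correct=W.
buggy=15 correct=7

`(lane / 4)*2 + (i % 2) + 8*(i / 2)`[31,1]⇒15
31: gr=7,th=3
[1] (3*2+1,7) = (7,7)
row: 15 vs 7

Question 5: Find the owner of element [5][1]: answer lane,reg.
6,1

c: 1->gid=1  r: 5->tid=2,i&1=1
L=1*4+2=6  i=1=1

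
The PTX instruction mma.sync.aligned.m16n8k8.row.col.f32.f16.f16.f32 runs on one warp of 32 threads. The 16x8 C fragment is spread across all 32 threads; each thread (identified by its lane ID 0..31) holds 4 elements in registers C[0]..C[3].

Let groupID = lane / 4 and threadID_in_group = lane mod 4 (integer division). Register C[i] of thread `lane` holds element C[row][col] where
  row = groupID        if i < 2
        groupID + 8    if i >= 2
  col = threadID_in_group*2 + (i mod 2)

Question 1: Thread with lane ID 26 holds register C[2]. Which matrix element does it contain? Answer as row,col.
14,4

lane 26: g=6 (26/4), t=2 (26%4)
i=2: r=6+8=14, c=2*2+0=4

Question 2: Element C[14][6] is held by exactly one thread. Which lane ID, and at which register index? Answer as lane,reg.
r=14→G=6,rhi=1  c=6→T=3,p=0
L=6*4+3=27  i=1*2+0=2

27,2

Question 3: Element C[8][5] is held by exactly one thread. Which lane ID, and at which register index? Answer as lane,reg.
2,3

r=8⇒gr=0,Rb=1  c=5⇒th=2,odd=1
L=0*4+2=2  i=1*2+1=3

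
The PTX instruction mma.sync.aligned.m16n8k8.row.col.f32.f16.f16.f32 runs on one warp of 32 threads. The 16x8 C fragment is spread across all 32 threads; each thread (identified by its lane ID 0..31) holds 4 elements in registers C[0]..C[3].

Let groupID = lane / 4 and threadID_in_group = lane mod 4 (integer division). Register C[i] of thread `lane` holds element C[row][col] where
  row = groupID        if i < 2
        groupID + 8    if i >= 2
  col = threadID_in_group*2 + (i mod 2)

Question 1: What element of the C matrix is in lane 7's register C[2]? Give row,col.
L=7→G=7>>2=1, T=7&3=3
[2]→row 1+8=9  col 3·2+0=6

9,6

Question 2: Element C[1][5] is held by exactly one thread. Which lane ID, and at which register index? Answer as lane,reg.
6,1

r=1→G=1,rhi=0  c=5→T=2,p=1
L=1*4+2=6  i=0*2+1=1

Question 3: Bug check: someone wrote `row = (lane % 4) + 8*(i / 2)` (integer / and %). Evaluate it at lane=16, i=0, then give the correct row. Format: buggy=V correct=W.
buggy=0 correct=4

`(lane % 4) + 8*(i / 2)`[16,0]⇒0
lane 16⇒16/4=4, 16 mod 4=0
i=0  r:4+0⇒4  c:2·0+0⇒0
row: 0 vs 4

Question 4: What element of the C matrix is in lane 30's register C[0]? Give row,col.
lane 30->30/4=7, 30 mod 4=2
i=0  r:7+0->7  c:2·2+0->4

7,4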